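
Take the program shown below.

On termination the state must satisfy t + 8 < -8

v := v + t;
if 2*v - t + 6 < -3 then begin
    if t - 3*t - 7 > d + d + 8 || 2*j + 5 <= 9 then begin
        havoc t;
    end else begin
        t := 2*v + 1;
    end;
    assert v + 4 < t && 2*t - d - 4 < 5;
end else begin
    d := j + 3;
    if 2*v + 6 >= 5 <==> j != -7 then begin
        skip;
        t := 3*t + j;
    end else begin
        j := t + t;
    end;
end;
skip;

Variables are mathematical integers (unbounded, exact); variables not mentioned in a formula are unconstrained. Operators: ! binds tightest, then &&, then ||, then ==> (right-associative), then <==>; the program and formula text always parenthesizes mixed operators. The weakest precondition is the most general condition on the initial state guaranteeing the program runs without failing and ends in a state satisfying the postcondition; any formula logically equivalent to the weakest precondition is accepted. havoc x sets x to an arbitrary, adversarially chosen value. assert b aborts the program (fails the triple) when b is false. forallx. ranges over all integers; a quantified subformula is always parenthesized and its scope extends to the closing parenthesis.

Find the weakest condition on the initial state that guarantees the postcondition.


Working backward. After the program, the postcondition t + 8 < -8 must hold; in canonical form it is t < -16.
Before skip: t < -16
Then branch requires ((2*d + 2*t < -15 || 2*j <= 4) ==> (forall t_1. (v < t_1 - 4 && 2*t_1 < d + 9 && t_1 < -16))) && ((!(2*d + 2*t < -15 || 2*j <= 4)) ==> (v > 3 && 4*v < d + 7 && 2*v < -17)); else branch requires ((2*v >= -1 <==> j != -7) ==> j + 3*t < -16) && ((!(2*v >= -1 <==> j != -7)) ==> t < -16).
Before the if: (2*v < t - 9 ==> (((2*d + 2*t < -15 || 2*j <= 4) ==> (forall t_1. (v < t_1 - 4 && 2*t_1 < d + 9 && t_1 < -16))) && ((!(2*d + 2*t < -15 || 2*j <= 4)) ==> (v > 3 && 4*v < d + 7 && 2*v < -17)))) && ((!(2*v < t - 9)) ==> (((2*v >= -1 <==> j != -7) ==> j + 3*t < -16) && ((!(2*v >= -1 <==> j != -7)) ==> t < -16)))
Before v := v + t: (t + 2*v < -9 ==> (((2*d + 2*t < -15 || 2*j <= 4) ==> (forall t_1. (t + v < t_1 - 4 && 2*t_1 < d + 9 && t_1 < -16))) && ((!(2*d + 2*t < -15 || 2*j <= 4)) ==> (t + v > 3 && 4*t + 4*v < d + 7 && 2*t + 2*v < -17)))) && ((!(t + 2*v < -9)) ==> (((2*t + 2*v >= -1 <==> j != -7) ==> j + 3*t < -16) && ((!(2*t + 2*v >= -1 <==> j != -7)) ==> t < -16)))
Answer: WP = (t + 2*v < -9 ==> (((2*d + 2*t < -15 || 2*j <= 4) ==> (forall t_1. (t + v < t_1 - 4 && 2*t_1 < d + 9 && t_1 < -16))) && ((!(2*d + 2*t < -15 || 2*j <= 4)) ==> (t + v > 3 && 4*t + 4*v < d + 7 && 2*t + 2*v < -17)))) && ((!(t + 2*v < -9)) ==> (((2*t + 2*v >= -1 <==> j != -7) ==> j + 3*t < -16) && ((!(2*t + 2*v >= -1 <==> j != -7)) ==> t < -16)))


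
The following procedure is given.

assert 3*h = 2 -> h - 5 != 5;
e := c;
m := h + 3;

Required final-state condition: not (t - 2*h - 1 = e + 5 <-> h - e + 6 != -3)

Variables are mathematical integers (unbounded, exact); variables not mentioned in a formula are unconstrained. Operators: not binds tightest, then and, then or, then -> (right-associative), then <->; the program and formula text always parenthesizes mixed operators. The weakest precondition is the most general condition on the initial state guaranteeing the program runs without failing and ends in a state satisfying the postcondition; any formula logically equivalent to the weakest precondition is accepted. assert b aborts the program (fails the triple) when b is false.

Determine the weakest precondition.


Working backward. After the program, the postcondition not (t - 2*h - 1 = e + 5 <-> h - e + 6 != -3) must hold; in canonical form it is not (t = e + 2*h + 6 <-> h != e - 9).
Before m := h + 3: not (t = e + 2*h + 6 <-> h != e - 9)
Before e := c: not (t = c + 2*h + 6 <-> h != c - 9)
Before assert 3*h = 2 -> h - 5 != 5: (3*h = 2 -> h != 10) and (not (t = c + 2*h + 6 <-> h != c - 9))
Answer: WP = (3*h = 2 -> h != 10) and (not (t = c + 2*h + 6 <-> h != c - 9))


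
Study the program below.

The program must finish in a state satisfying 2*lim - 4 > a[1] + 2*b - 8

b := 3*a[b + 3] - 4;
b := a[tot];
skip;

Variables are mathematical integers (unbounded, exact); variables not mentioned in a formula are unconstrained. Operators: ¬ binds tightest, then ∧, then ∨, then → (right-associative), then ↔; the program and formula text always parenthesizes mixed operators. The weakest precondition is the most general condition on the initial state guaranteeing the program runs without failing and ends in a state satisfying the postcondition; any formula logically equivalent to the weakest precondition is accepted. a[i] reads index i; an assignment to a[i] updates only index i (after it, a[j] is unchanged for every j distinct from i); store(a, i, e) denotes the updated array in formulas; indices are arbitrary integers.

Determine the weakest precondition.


Working backward. After the program, the postcondition 2*lim - 4 > a[1] + 2*b - 8 must hold; in canonical form it is 2*lim > a[1] + 2*b - 4.
Before skip: 2*lim > a[1] + 2*b - 4
Before b := a[tot]: 2*lim > a[1] + 2*a[tot] - 4
Before b := 3*a[b + 3] - 4: 2*lim > a[1] + 2*a[tot] - 4
Answer: WP = 2*lim > a[1] + 2*a[tot] - 4


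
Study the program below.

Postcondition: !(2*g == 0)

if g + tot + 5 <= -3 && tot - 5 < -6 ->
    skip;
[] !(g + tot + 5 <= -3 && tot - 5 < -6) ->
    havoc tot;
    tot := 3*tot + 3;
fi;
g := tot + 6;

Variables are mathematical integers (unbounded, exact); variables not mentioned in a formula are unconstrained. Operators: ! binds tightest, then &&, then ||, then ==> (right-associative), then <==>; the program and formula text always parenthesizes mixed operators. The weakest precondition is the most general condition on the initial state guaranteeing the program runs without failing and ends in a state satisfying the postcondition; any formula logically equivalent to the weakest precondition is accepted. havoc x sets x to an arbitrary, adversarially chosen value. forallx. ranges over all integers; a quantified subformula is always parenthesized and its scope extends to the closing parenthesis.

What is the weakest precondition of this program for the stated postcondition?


Working backward. After the program, !(2*g == 0) must hold.
Before g := tot + 6: !(2*tot == -12)
Then branch requires !(2*tot == -12); else branch requires forall tot_1. (!(6*tot_1 == -18)).
Before the if: ((g + tot <= -8 && tot < -1) ==> (!(2*tot == -12))) && ((!(g + tot <= -8 && tot < -1)) ==> (forall tot_1. (!(6*tot_1 == -18))))
Answer: WP = ((g + tot <= -8 && tot < -1) ==> (!(2*tot == -12))) && ((!(g + tot <= -8 && tot < -1)) ==> (forall tot_1. (!(6*tot_1 == -18))))


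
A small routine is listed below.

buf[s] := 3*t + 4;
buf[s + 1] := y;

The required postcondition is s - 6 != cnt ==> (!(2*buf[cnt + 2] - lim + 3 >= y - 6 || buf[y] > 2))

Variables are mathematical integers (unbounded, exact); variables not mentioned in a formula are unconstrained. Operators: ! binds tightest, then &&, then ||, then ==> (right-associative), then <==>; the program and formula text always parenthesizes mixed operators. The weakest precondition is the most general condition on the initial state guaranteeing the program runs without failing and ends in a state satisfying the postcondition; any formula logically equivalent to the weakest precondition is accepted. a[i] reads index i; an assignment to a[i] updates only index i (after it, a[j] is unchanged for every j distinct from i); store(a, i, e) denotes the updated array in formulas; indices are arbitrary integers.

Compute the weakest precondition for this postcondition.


Working backward. After the program, the postcondition s - 6 != cnt ==> (!(2*buf[cnt + 2] - lim + 3 >= y - 6 || buf[y] > 2)) must hold; in canonical form it is s != cnt + 6 ==> (!(2*buf[cnt + 2] >= lim + y - 9 || buf[y] > 2)).
Before buf[s + 1] := y: s != cnt + 6 ==> (!(2*store(buf, s + 1, y)[cnt + 2] >= lim + y - 9 || store(buf, s + 1, y)[y] > 2))
Before buf[s] := 3*t + 4: s != cnt + 6 ==> (!(2*store(store(buf, s, 3*t + 4), s + 1, y)[cnt + 2] >= lim + y - 9 || store(store(buf, s, 3*t + 4), s + 1, y)[y] > 2))
Answer: WP = s != cnt + 6 ==> (!(2*store(store(buf, s, 3*t + 4), s + 1, y)[cnt + 2] >= lim + y - 9 || store(store(buf, s, 3*t + 4), s + 1, y)[y] > 2))


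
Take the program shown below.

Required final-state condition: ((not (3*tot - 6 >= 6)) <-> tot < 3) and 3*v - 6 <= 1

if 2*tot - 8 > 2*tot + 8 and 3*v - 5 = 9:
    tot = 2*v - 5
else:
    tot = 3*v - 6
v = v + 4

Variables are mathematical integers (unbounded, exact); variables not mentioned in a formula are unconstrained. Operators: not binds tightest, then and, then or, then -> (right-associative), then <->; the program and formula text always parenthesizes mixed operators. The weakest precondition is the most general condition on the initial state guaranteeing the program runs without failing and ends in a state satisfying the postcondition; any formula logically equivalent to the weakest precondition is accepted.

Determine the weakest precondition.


Working backward. After the program, the postcondition ((not (3*tot - 6 >= 6)) <-> tot < 3) and 3*v - 6 <= 1 must hold; in canonical form it is ((not (3*tot >= 12)) <-> tot < 3) and 3*v <= 7.
Before v := v + 4: ((not (3*tot >= 12)) <-> tot < 3) and 3*v <= -5
Then branch requires ((not (6*v >= 27)) <-> 2*v < 8) and 3*v <= -5; else branch requires ((not (9*v >= 30)) <-> 3*v < 9) and 3*v <= -5.
Before the if: ((not (9*v >= 30)) <-> 3*v < 9) and 3*v <= -5
Answer: WP = ((not (9*v >= 30)) <-> 3*v < 9) and 3*v <= -5


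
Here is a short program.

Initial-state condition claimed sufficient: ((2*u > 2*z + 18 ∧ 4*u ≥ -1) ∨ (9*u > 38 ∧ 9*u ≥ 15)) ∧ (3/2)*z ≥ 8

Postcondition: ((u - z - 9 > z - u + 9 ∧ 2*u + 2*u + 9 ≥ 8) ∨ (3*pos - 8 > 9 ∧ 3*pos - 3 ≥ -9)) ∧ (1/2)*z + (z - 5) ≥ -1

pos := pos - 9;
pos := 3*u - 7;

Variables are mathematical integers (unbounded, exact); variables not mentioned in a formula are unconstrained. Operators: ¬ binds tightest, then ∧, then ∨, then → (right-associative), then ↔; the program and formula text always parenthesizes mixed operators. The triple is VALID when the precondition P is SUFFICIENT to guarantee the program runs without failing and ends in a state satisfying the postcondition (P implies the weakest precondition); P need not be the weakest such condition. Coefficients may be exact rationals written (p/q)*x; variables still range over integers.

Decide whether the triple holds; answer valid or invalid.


Working backward. After the program, the postcondition ((u - z - 9 > z - u + 9 ∧ 2*u + 2*u + 9 ≥ 8) ∨ (3*pos - 8 > 9 ∧ 3*pos - 3 ≥ -9)) ∧ (1/2)*z + (z - 5) ≥ -1 must hold; in canonical form it is ((2*u > 2*z + 18 ∧ 4*u ≥ -1) ∨ (3*pos > 17 ∧ 3*pos ≥ -6)) ∧ (3/2)*z ≥ 4.
Before pos := 3*u - 7: ((2*u > 2*z + 18 ∧ 4*u ≥ -1) ∨ (9*u > 38 ∧ 9*u ≥ 15)) ∧ (3/2)*z ≥ 4
Before pos := pos - 9: ((2*u > 2*z + 18 ∧ 4*u ≥ -1) ∨ (9*u > 38 ∧ 9*u ≥ 15)) ∧ (3/2)*z ≥ 4
The weakest precondition is ((2*u > 2*z + 18 ∧ 4*u ≥ -1) ∨ (9*u > 38 ∧ 9*u ≥ 15)) ∧ (3/2)*z ≥ 4.
Check whether ((2*u > 2*z + 18 ∧ 4*u ≥ -1) ∨ (9*u > 38 ∧ 9*u ≥ 15)) ∧ (3/2)*z ≥ 8 implies it.
Every state satisfying the precondition satisfies the weakest precondition: the implication holds.
Answer: valid


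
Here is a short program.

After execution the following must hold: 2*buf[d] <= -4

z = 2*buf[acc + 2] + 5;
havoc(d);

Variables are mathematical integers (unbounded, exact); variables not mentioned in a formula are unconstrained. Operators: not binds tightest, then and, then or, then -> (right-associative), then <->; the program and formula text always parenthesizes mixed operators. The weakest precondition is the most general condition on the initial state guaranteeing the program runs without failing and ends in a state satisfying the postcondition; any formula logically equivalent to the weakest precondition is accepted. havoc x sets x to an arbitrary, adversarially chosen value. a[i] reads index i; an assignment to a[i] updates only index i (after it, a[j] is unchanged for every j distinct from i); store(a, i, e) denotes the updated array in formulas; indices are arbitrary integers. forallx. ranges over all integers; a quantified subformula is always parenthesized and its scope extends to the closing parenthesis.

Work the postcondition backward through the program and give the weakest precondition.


Working backward. After the program, 2*buf[d] <= -4 must hold.
Before havoc d: forall d_1. 2*buf[d_1] <= -4
Before z := 2*buf[acc + 2] + 5: forall d_1. 2*buf[d_1] <= -4
Answer: WP = forall d_1. 2*buf[d_1] <= -4


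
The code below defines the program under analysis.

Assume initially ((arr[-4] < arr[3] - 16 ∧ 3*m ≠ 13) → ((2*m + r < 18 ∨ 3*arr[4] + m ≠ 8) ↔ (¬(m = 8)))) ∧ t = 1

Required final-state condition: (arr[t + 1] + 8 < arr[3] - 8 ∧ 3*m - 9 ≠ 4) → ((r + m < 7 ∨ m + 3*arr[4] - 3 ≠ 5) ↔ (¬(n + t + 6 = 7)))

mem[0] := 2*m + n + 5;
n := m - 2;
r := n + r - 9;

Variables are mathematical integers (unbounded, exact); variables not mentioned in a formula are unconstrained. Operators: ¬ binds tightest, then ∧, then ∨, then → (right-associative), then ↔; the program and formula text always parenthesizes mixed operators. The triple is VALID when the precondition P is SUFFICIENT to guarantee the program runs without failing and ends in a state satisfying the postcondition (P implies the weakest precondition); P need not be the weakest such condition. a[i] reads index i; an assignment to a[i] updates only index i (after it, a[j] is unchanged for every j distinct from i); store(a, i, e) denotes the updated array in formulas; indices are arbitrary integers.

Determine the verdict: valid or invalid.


Working backward. After the program, the postcondition (arr[t + 1] + 8 < arr[3] - 8 ∧ 3*m - 9 ≠ 4) → ((r + m < 7 ∨ m + 3*arr[4] - 3 ≠ 5) ↔ (¬(n + t + 6 = 7))) must hold; in canonical form it is (arr[t + 1] < arr[3] - 16 ∧ 3*m ≠ 13) → ((m + r < 7 ∨ 3*arr[4] + m ≠ 8) ↔ (¬(n + t = 1))).
Before r := n + r - 9: (arr[t + 1] < arr[3] - 16 ∧ 3*m ≠ 13) → ((m + n + r < 16 ∨ 3*arr[4] + m ≠ 8) ↔ (¬(n + t = 1)))
Before n := m - 2: (arr[t + 1] < arr[3] - 16 ∧ 3*m ≠ 13) → ((2*m + r < 18 ∨ 3*arr[4] + m ≠ 8) ↔ (¬(m + t = 3)))
Before mem[0] := 2*m + n + 5: (arr[t + 1] < arr[3] - 16 ∧ 3*m ≠ 13) → ((2*m + r < 18 ∨ 3*arr[4] + m ≠ 8) ↔ (¬(m + t = 3)))
The weakest precondition is (arr[t + 1] < arr[3] - 16 ∧ 3*m ≠ 13) → ((2*m + r < 18 ∨ 3*arr[4] + m ≠ 8) ↔ (¬(m + t = 3))).
Check whether ((arr[-4] < arr[3] - 16 ∧ 3*m ≠ 13) → ((2*m + r < 18 ∨ 3*arr[4] + m ≠ 8) ↔ (¬(m = 8)))) ∧ t = 1 implies it.
Countermodel: at the initial state arr = {[-4] = 0, [2] = -17, [3] = 0, [4] = -15521, elsewhere 0}, m = 2, r = 14, t = 1, the precondition holds but the weakest precondition fails.
Answer: invalid


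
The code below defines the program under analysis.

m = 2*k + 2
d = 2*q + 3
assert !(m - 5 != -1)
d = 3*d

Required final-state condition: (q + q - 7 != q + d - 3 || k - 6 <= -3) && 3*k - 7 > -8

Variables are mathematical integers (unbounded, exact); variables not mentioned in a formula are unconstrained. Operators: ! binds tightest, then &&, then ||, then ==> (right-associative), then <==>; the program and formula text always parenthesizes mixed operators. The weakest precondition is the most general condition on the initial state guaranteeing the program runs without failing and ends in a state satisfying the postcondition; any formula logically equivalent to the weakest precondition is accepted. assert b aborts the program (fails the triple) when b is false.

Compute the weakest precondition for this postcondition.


Working backward. After the program, the postcondition (q + q - 7 != q + d - 3 || k - 6 <= -3) && 3*k - 7 > -8 must hold; in canonical form it is (q != d + 4 || k <= 3) && 3*k > -1.
Before d := 3*d: (q != 3*d + 4 || k <= 3) && 3*k > -1
Before assert !(m - 5 != -1): (!(m != 4)) && (q != 3*d + 4 || k <= 3) && 3*k > -1
Before d := 2*q + 3: (!(m != 4)) && (5*q != -13 || k <= 3) && 3*k > -1
Before m := 2*k + 2: (!(2*k != 2)) && (5*q != -13 || k <= 3) && 3*k > -1
Answer: WP = (!(2*k != 2)) && (5*q != -13 || k <= 3) && 3*k > -1


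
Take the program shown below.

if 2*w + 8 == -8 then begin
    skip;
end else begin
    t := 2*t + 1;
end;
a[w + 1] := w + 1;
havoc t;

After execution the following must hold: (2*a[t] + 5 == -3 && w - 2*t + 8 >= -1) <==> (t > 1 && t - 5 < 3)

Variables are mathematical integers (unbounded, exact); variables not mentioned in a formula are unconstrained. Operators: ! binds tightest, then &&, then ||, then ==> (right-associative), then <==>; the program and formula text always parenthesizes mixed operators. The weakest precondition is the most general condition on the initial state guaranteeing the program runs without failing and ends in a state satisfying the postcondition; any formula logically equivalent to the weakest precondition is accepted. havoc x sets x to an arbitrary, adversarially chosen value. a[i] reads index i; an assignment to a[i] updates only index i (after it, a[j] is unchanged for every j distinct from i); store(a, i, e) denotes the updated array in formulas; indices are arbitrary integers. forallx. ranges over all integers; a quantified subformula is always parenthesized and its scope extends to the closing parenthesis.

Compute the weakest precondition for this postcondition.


Working backward. After the program, the postcondition (2*a[t] + 5 == -3 && w - 2*t + 8 >= -1) <==> (t > 1 && t - 5 < 3) must hold; in canonical form it is (2*a[t] == -8 && w >= 2*t - 9) <==> (t > 1 && t < 8).
Before havoc t: forall t_1. ((2*a[t_1] == -8 && w >= 2*t_1 - 9) <==> (t_1 > 1 && t_1 < 8))
Before a[w + 1] := w + 1: forall t_1. ((2*store(a, w + 1, w + 1)[t_1] == -8 && w >= 2*t_1 - 9) <==> (t_1 > 1 && t_1 < 8))
Then branch requires forall t_1. ((2*store(a, w + 1, w + 1)[t_1] == -8 && w >= 2*t_1 - 9) <==> (t_1 > 1 && t_1 < 8)); else branch requires forall t_1. ((2*store(a, w + 1, w + 1)[t_1] == -8 && w >= 2*t_1 - 9) <==> (t_1 > 1 && t_1 < 8)).
Before the if: (2*w == -16 ==> (forall t_1. ((2*store(a, w + 1, w + 1)[t_1] == -8 && w >= 2*t_1 - 9) <==> (t_1 > 1 && t_1 < 8)))) && ((!(2*w == -16)) ==> (forall t_1. ((2*store(a, w + 1, w + 1)[t_1] == -8 && w >= 2*t_1 - 9) <==> (t_1 > 1 && t_1 < 8))))
Answer: WP = (2*w == -16 ==> (forall t_1. ((2*store(a, w + 1, w + 1)[t_1] == -8 && w >= 2*t_1 - 9) <==> (t_1 > 1 && t_1 < 8)))) && ((!(2*w == -16)) ==> (forall t_1. ((2*store(a, w + 1, w + 1)[t_1] == -8 && w >= 2*t_1 - 9) <==> (t_1 > 1 && t_1 < 8))))


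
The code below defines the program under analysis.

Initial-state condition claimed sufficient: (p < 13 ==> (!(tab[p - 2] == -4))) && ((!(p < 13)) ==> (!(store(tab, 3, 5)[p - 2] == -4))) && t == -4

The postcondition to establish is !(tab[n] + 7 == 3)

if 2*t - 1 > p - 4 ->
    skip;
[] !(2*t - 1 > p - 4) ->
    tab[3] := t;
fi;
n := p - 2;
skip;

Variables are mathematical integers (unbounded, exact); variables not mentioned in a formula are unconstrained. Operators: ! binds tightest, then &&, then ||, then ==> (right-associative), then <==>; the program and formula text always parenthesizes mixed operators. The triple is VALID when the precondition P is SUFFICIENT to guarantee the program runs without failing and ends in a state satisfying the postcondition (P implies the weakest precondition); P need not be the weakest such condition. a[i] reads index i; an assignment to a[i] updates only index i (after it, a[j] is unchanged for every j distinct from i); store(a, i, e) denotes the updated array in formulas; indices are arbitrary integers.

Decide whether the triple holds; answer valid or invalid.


Working backward. After the program, the postcondition !(tab[n] + 7 == 3) must hold; in canonical form it is !(tab[n] == -4).
Before skip: !(tab[n] == -4)
Before n := p - 2: !(tab[p - 2] == -4)
Then branch requires !(tab[p - 2] == -4); else branch requires !(store(tab, 3, t)[p - 2] == -4).
Before the if: (2*t > p - 3 ==> (!(tab[p - 2] == -4))) && ((!(2*t > p - 3)) ==> (!(store(tab, 3, t)[p - 2] == -4)))
The weakest precondition is (2*t > p - 3 ==> (!(tab[p - 2] == -4))) && ((!(2*t > p - 3)) ==> (!(store(tab, 3, t)[p - 2] == -4))).
Check whether (p < 13 ==> (!(tab[p - 2] == -4))) && ((!(p < 13)) ==> (!(store(tab, 3, 5)[p - 2] == -4))) && t == -4 implies it.
Countermodel: at the initial state p = 5, t = -4, tab = {[3] = 4, elsewhere 2}, the precondition holds but the weakest precondition fails.
Answer: invalid


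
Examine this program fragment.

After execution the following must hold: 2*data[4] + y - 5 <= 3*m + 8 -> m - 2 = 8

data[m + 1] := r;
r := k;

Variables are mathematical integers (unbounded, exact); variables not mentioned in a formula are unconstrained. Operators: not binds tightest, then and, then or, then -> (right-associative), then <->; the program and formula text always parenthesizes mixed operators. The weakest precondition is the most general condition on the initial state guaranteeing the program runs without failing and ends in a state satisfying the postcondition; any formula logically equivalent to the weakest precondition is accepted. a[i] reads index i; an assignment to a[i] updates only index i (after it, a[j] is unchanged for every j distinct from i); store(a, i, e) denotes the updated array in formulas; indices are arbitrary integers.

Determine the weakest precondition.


Working backward. After the program, the postcondition 2*data[4] + y - 5 <= 3*m + 8 -> m - 2 = 8 must hold; in canonical form it is 2*data[4] + y <= 3*m + 13 -> m = 10.
Before r := k: 2*data[4] + y <= 3*m + 13 -> m = 10
Before data[m + 1] := r: 2*store(data, m + 1, r)[4] + y <= 3*m + 13 -> m = 10
Answer: WP = 2*store(data, m + 1, r)[4] + y <= 3*m + 13 -> m = 10


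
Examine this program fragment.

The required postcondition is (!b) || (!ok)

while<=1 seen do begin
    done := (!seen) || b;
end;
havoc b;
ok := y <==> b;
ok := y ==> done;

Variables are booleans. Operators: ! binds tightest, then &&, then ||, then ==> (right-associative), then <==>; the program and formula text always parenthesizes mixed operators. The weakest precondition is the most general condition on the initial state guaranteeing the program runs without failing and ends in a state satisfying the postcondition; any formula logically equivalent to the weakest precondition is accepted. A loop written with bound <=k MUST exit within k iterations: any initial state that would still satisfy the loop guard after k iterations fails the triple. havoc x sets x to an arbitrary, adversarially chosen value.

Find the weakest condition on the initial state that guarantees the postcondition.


Working backward. After the program, (!b) || (!ok) must hold.
Before ok := y ==> done: (!b) || (!(y ==> done))
Before ok := y <==> b: (!b) || (!(y ==> done))
Before havoc b: !(y ==> done)
Before the loop (bound <=1), unroll the exhaustion recursion (WP_0 = exit-now case; WP_j = one more guarded iteration, up to j = 1):
  WP_0: (!seen) && (!(y ==> done))
  WP_1: (seen ==> ((!seen) && (!(y ==> ((!seen) || b))))) && ((!seen) ==> (!(y ==> done)))
So before the loop: (seen ==> ((!seen) && (!(y ==> ((!seen) || b))))) && ((!seen) ==> (!(y ==> done)))
Answer: WP = (seen ==> ((!seen) && (!(y ==> ((!seen) || b))))) && ((!seen) ==> (!(y ==> done)))


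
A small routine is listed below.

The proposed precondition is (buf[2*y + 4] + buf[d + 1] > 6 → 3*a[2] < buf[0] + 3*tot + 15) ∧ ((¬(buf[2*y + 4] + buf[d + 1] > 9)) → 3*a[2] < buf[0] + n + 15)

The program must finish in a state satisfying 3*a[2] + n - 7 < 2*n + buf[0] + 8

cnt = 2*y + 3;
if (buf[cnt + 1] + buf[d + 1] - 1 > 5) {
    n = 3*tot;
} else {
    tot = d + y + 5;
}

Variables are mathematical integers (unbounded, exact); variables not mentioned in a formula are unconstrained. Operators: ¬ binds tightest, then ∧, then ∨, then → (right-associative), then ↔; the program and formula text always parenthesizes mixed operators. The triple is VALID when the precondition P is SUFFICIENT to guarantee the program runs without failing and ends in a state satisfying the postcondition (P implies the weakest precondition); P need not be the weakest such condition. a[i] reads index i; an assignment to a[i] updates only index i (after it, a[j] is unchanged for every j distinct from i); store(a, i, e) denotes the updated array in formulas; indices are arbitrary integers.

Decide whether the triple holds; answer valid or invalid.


Working backward. After the program, the postcondition 3*a[2] + n - 7 < 2*n + buf[0] + 8 must hold; in canonical form it is 3*a[2] < buf[0] + n + 15.
Then branch requires 3*a[2] < buf[0] + 3*tot + 15; else branch requires 3*a[2] < buf[0] + n + 15.
Before the if: (buf[cnt + 1] + buf[d + 1] > 6 → 3*a[2] < buf[0] + 3*tot + 15) ∧ ((¬(buf[cnt + 1] + buf[d + 1] > 6)) → 3*a[2] < buf[0] + n + 15)
Before cnt := 2*y + 3: (buf[2*y + 4] + buf[d + 1] > 6 → 3*a[2] < buf[0] + 3*tot + 15) ∧ ((¬(buf[2*y + 4] + buf[d + 1] > 6)) → 3*a[2] < buf[0] + n + 15)
The weakest precondition is (buf[2*y + 4] + buf[d + 1] > 6 → 3*a[2] < buf[0] + 3*tot + 15) ∧ ((¬(buf[2*y + 4] + buf[d + 1] > 6)) → 3*a[2] < buf[0] + n + 15).
Check whether (buf[2*y + 4] + buf[d + 1] > 6 → 3*a[2] < buf[0] + 3*tot + 15) ∧ ((¬(buf[2*y + 4] + buf[d + 1] > 9)) → 3*a[2] < buf[0] + n + 15) implies it.
Every state satisfying the precondition satisfies the weakest precondition: the implication holds.
Answer: valid


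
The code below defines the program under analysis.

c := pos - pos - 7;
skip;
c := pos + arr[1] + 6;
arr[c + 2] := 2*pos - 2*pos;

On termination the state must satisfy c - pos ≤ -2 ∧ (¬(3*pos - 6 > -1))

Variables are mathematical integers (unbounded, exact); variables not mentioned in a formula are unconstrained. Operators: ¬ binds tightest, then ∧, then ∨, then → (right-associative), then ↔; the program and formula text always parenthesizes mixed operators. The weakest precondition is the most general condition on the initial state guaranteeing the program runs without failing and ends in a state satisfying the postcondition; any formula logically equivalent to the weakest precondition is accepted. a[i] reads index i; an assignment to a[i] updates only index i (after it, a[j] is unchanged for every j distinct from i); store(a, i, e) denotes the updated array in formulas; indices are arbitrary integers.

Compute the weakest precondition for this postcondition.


Working backward. After the program, the postcondition c - pos ≤ -2 ∧ (¬(3*pos - 6 > -1)) must hold; in canonical form it is c ≤ pos - 2 ∧ (¬(3*pos > 5)).
Before arr[c + 2] := 2*pos - 2*pos: c ≤ pos - 2 ∧ (¬(3*pos > 5))
Before c := pos + arr[1] + 6: arr[1] ≤ -8 ∧ (¬(3*pos > 5))
Before skip: arr[1] ≤ -8 ∧ (¬(3*pos > 5))
Before c := pos - pos - 7: arr[1] ≤ -8 ∧ (¬(3*pos > 5))
Answer: WP = arr[1] ≤ -8 ∧ (¬(3*pos > 5))


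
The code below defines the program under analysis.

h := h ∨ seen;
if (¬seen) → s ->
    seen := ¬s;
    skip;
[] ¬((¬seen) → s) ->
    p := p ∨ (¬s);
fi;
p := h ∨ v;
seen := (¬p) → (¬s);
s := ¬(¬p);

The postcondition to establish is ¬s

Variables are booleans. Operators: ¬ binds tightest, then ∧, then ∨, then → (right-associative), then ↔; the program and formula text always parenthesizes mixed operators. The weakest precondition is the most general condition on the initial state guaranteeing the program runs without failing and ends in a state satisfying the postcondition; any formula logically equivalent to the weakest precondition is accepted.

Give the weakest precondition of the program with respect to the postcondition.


Working backward. After the program, ¬s must hold.
Before s := ¬(¬p): ¬p
Before seen := (¬p) → (¬s): ¬p
Before p := h ∨ v: ¬(h ∨ v)
Then branch requires ¬(h ∨ v); else branch requires ¬(h ∨ v).
Before the if: (((¬seen) → s) → (¬(h ∨ v))) ∧ ((¬((¬seen) → s)) → (¬(h ∨ v)))
Before h := h ∨ seen: (((¬seen) → s) → (¬(h ∨ seen ∨ v))) ∧ ((¬((¬seen) → s)) → (¬(h ∨ seen ∨ v)))
Answer: WP = (((¬seen) → s) → (¬(h ∨ seen ∨ v))) ∧ ((¬((¬seen) → s)) → (¬(h ∨ seen ∨ v)))


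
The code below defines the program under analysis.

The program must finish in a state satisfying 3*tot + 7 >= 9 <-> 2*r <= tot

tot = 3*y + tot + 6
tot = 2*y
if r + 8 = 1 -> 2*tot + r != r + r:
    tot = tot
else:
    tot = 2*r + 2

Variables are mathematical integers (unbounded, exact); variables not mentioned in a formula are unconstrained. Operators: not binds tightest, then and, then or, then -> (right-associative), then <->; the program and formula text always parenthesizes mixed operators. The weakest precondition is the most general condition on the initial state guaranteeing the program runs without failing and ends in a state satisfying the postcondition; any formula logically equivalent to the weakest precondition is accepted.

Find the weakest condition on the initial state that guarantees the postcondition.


Working backward. After the program, the postcondition 3*tot + 7 >= 9 <-> 2*r <= tot must hold; in canonical form it is 3*tot >= 2 <-> 2*r <= tot.
Then branch requires 3*tot >= 2 <-> 2*r <= tot; else branch requires 6*r >= -4.
Before the if: ((r = -7 -> 2*tot != r) -> (3*tot >= 2 <-> 2*r <= tot)) and ((not (r = -7 -> 2*tot != r)) -> 6*r >= -4)
Before tot := 2*y: ((r = -7 -> 4*y != r) -> (6*y >= 2 <-> 2*r <= 2*y)) and ((not (r = -7 -> 4*y != r)) -> 6*r >= -4)
Before tot := 3*y + tot + 6: ((r = -7 -> 4*y != r) -> (6*y >= 2 <-> 2*r <= 2*y)) and ((not (r = -7 -> 4*y != r)) -> 6*r >= -4)
Answer: WP = ((r = -7 -> 4*y != r) -> (6*y >= 2 <-> 2*r <= 2*y)) and ((not (r = -7 -> 4*y != r)) -> 6*r >= -4)


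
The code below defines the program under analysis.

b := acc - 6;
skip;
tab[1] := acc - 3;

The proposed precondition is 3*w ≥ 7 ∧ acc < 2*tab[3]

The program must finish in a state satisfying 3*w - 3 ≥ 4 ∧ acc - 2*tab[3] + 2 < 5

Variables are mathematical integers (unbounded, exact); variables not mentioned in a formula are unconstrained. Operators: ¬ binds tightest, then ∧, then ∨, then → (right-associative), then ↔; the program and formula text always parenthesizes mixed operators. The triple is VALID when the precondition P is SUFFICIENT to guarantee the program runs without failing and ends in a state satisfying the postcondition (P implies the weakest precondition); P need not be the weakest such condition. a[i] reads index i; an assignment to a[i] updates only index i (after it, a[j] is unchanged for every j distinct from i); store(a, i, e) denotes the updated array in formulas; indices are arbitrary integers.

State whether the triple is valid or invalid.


Working backward. After the program, the postcondition 3*w - 3 ≥ 4 ∧ acc - 2*tab[3] + 2 < 5 must hold; in canonical form it is 3*w ≥ 7 ∧ acc < 2*tab[3] + 3.
Before tab[1] := acc - 3: 3*w ≥ 7 ∧ acc < 2*tab[3] + 3
Before skip: 3*w ≥ 7 ∧ acc < 2*tab[3] + 3
Before b := acc - 6: 3*w ≥ 7 ∧ acc < 2*tab[3] + 3
The weakest precondition is 3*w ≥ 7 ∧ acc < 2*tab[3] + 3.
Check whether 3*w ≥ 7 ∧ acc < 2*tab[3] implies it.
Every state satisfying the precondition satisfies the weakest precondition: the implication holds.
Answer: valid


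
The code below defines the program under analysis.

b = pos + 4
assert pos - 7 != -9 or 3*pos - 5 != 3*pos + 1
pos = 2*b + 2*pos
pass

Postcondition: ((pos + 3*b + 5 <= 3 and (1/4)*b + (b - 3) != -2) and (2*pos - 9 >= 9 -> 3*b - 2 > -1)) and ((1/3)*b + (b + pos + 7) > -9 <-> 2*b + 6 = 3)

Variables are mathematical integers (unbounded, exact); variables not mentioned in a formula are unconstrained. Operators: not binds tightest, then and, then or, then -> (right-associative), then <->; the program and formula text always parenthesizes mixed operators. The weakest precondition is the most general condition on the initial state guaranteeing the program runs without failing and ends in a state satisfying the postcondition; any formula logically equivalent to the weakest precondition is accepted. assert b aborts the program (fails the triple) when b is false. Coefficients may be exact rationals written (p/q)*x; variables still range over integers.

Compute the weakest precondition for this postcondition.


Working backward. After the program, the postcondition ((pos + 3*b + 5 <= 3 and (1/4)*b + (b - 3) != -2) and (2*pos - 9 >= 9 -> 3*b - 2 > -1)) and ((1/3)*b + (b + pos + 7) > -9 <-> 2*b + 6 = 3) must hold; in canonical form it is 3*b + pos <= -2 and (5/4)*b != 1 and (2*pos >= 18 -> 3*b > 1) and ((4/3)*b + pos > -16 <-> 2*b = -3).
Before skip: 3*b + pos <= -2 and (5/4)*b != 1 and (2*pos >= 18 -> 3*b > 1) and ((4/3)*b + pos > -16 <-> 2*b = -3)
Before pos := 2*b + 2*pos: 5*b + 2*pos <= -2 and (5/4)*b != 1 and (4*b + 4*pos >= 18 -> 3*b > 1) and ((10/3)*b + 2*pos > -16 <-> 2*b = -3)
Before assert pos - 7 != -9 or 3*pos - 5 != 3*pos + 1: 5*b + 2*pos <= -2 and (5/4)*b != 1 and (4*b + 4*pos >= 18 -> 3*b > 1) and ((10/3)*b + 2*pos > -16 <-> 2*b = -3)
Before b := pos + 4: 7*pos <= -22 and (5/4)*pos != -4 and (8*pos >= 2 -> 3*pos > -11) and ((16/3)*pos > -88/3 <-> 2*pos = -11)
Answer: WP = 7*pos <= -22 and (5/4)*pos != -4 and (8*pos >= 2 -> 3*pos > -11) and ((16/3)*pos > -88/3 <-> 2*pos = -11)


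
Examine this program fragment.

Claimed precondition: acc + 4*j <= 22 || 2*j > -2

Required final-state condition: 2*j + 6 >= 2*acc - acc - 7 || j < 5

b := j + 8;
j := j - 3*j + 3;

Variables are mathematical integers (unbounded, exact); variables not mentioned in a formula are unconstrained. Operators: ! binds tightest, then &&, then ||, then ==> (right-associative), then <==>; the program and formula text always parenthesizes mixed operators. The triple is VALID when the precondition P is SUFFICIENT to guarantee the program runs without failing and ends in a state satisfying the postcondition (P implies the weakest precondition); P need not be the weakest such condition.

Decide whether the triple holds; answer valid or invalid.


Working backward. After the program, the postcondition 2*j + 6 >= 2*acc - acc - 7 || j < 5 must hold; in canonical form it is 2*j >= acc - 13 || j < 5.
Before j := j - 3*j + 3: acc + 4*j <= 19 || 2*j > -2
Before b := j + 8: acc + 4*j <= 19 || 2*j > -2
The weakest precondition is acc + 4*j <= 19 || 2*j > -2.
Check whether acc + 4*j <= 22 || 2*j > -2 implies it.
Countermodel: at the initial state acc = 24, j = -1, the precondition holds but the weakest precondition fails.
Answer: invalid


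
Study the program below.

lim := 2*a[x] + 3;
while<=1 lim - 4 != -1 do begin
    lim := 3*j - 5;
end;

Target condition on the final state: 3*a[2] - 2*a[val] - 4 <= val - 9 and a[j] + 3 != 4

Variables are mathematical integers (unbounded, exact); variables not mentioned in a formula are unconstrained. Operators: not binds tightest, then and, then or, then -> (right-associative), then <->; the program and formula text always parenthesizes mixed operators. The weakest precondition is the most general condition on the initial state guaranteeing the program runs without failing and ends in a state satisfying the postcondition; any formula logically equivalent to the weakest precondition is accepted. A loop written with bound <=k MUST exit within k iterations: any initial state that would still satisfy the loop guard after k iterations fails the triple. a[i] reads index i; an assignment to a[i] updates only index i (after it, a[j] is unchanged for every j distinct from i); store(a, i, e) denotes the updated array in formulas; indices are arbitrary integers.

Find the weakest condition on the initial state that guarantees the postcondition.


Working backward. After the program, the postcondition 3*a[2] - 2*a[val] - 4 <= val - 9 and a[j] + 3 != 4 must hold; in canonical form it is 3*a[2] <= 2*a[val] + val - 5 and a[j] != 1.
Before the loop (bound <=1), unroll the exhaustion recursion (WP_0 = exit-now case; WP_j = one more guarded iteration, up to j = 1):
  WP_0: (not (lim != 3)) and 3*a[2] <= 2*a[val] + val - 5 and a[j] != 1
  WP_1: (lim != 3 -> ((not (3*j != 8)) and 3*a[2] <= 2*a[val] + val - 5 and a[j] != 1)) and ((not (lim != 3)) -> (3*a[2] <= 2*a[val] + val - 5 and a[j] != 1))
So before the loop: (lim != 3 -> ((not (3*j != 8)) and 3*a[2] <= 2*a[val] + val - 5 and a[j] != 1)) and ((not (lim != 3)) -> (3*a[2] <= 2*a[val] + val - 5 and a[j] != 1))
Before lim := 2*a[x] + 3: (2*a[x] != 0 -> ((not (3*j != 8)) and 3*a[2] <= 2*a[val] + val - 5 and a[j] != 1)) and ((not (2*a[x] != 0)) -> (3*a[2] <= 2*a[val] + val - 5 and a[j] != 1))
Answer: WP = (2*a[x] != 0 -> ((not (3*j != 8)) and 3*a[2] <= 2*a[val] + val - 5 and a[j] != 1)) and ((not (2*a[x] != 0)) -> (3*a[2] <= 2*a[val] + val - 5 and a[j] != 1))


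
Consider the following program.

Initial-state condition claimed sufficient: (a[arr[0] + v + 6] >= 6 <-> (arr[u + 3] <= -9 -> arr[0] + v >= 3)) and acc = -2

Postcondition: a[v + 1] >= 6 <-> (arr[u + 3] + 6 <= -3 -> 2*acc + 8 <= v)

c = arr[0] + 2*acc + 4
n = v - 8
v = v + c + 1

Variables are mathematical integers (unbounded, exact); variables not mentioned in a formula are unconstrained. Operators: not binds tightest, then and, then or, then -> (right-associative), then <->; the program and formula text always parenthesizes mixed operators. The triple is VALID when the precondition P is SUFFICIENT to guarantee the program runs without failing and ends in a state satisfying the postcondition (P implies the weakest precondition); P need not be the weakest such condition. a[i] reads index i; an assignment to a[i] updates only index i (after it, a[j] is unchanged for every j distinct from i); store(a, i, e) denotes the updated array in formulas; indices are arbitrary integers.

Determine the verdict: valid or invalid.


Working backward. After the program, the postcondition a[v + 1] >= 6 <-> (arr[u + 3] + 6 <= -3 -> 2*acc + 8 <= v) must hold; in canonical form it is a[v + 1] >= 6 <-> (arr[u + 3] <= -9 -> 2*acc <= v - 8).
Before v := v + c + 1: a[c + v + 2] >= 6 <-> (arr[u + 3] <= -9 -> 2*acc <= c + v - 7)
Before n := v - 8: a[c + v + 2] >= 6 <-> (arr[u + 3] <= -9 -> 2*acc <= c + v - 7)
Before c := arr[0] + 2*acc + 4: a[arr[0] + 2*acc + v + 6] >= 6 <-> (arr[u + 3] <= -9 -> arr[0] + v >= 3)
The weakest precondition is a[arr[0] + 2*acc + v + 6] >= 6 <-> (arr[u + 3] <= -9 -> arr[0] + v >= 3).
Check whether (a[arr[0] + v + 6] >= 6 <-> (arr[u + 3] <= -9 -> arr[0] + v >= 3)) and acc = -2 implies it.
Countermodel: at the initial state a = {[0] = -30152, [3] = -30152, [7042] = -30152, [7046] = 15527, elsewhere -30152}, acc = -2, arr = {[0] = 7040, [3] = 6516, [7042] = 7040, [7046] = 7040, elsewhere 7040}, u = 0, v = 0, the precondition holds but the weakest precondition fails.
Answer: invalid


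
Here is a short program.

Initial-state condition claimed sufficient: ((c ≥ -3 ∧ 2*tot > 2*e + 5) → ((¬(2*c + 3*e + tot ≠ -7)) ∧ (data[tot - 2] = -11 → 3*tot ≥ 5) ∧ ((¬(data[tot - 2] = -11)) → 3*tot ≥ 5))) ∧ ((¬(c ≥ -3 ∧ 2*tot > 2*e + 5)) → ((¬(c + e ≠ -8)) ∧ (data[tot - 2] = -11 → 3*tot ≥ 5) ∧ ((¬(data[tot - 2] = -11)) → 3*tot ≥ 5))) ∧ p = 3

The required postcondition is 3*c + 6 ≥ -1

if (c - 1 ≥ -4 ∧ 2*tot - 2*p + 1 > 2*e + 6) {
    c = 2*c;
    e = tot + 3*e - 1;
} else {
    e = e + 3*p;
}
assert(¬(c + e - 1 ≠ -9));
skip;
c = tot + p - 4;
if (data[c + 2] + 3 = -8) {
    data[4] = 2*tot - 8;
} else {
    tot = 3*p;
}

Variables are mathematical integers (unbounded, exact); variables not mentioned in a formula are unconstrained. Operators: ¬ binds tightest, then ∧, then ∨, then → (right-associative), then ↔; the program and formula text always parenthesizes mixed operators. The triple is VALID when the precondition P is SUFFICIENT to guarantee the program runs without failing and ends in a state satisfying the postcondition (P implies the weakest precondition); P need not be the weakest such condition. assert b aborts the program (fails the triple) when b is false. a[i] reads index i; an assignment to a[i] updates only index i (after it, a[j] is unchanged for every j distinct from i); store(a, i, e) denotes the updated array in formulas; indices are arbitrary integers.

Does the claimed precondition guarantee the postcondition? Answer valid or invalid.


Working backward. After the program, the postcondition 3*c + 6 ≥ -1 must hold; in canonical form it is 3*c ≥ -7.
Then branch requires 3*c ≥ -7; else branch requires 3*c ≥ -7.
Before the if: (data[c + 2] = -11 → 3*c ≥ -7) ∧ ((¬(data[c + 2] = -11)) → 3*c ≥ -7)
Before c := tot + p - 4: (data[p + tot - 2] = -11 → 3*p + 3*tot ≥ 5) ∧ ((¬(data[p + tot - 2] = -11)) → 3*p + 3*tot ≥ 5)
Before skip: (data[p + tot - 2] = -11 → 3*p + 3*tot ≥ 5) ∧ ((¬(data[p + tot - 2] = -11)) → 3*p + 3*tot ≥ 5)
Before assert ¬(c + e - 1 ≠ -9): (¬(c + e ≠ -8)) ∧ (data[p + tot - 2] = -11 → 3*p + 3*tot ≥ 5) ∧ ((¬(data[p + tot - 2] = -11)) → 3*p + 3*tot ≥ 5)
Then branch requires (¬(2*c + 3*e + tot ≠ -7)) ∧ (data[p + tot - 2] = -11 → 3*p + 3*tot ≥ 5) ∧ ((¬(data[p + tot - 2] = -11)) → 3*p + 3*tot ≥ 5); else branch requires (¬(c + e + 3*p ≠ -8)) ∧ (data[p + tot - 2] = -11 → 3*p + 3*tot ≥ 5) ∧ ((¬(data[p + tot - 2] = -11)) → 3*p + 3*tot ≥ 5).
Before the if: ((c ≥ -3 ∧ 2*tot > 2*e + 2*p + 5) → ((¬(2*c + 3*e + tot ≠ -7)) ∧ (data[p + tot - 2] = -11 → 3*p + 3*tot ≥ 5) ∧ ((¬(data[p + tot - 2] = -11)) → 3*p + 3*tot ≥ 5))) ∧ ((¬(c ≥ -3 ∧ 2*tot > 2*e + 2*p + 5)) → ((¬(c + e + 3*p ≠ -8)) ∧ (data[p + tot - 2] = -11 → 3*p + 3*tot ≥ 5) ∧ ((¬(data[p + tot - 2] = -11)) → 3*p + 3*tot ≥ 5)))
The weakest precondition is ((c ≥ -3 ∧ 2*tot > 2*e + 2*p + 5) → ((¬(2*c + 3*e + tot ≠ -7)) ∧ (data[p + tot - 2] = -11 → 3*p + 3*tot ≥ 5) ∧ ((¬(data[p + tot - 2] = -11)) → 3*p + 3*tot ≥ 5))) ∧ ((¬(c ≥ -3 ∧ 2*tot > 2*e + 2*p + 5)) → ((¬(c + e + 3*p ≠ -8)) ∧ (data[p + tot - 2] = -11 → 3*p + 3*tot ≥ 5) ∧ ((¬(data[p + tot - 2] = -11)) → 3*p + 3*tot ≥ 5))).
Check whether ((c ≥ -3 ∧ 2*tot > 2*e + 5) → ((¬(2*c + 3*e + tot ≠ -7)) ∧ (data[tot - 2] = -11 → 3*tot ≥ 5) ∧ ((¬(data[tot - 2] = -11)) → 3*tot ≥ 5))) ∧ ((¬(c ≥ -3 ∧ 2*tot > 2*e + 5)) → ((¬(c + e ≠ -8)) ∧ (data[tot - 2] = -11 → 3*tot ≥ 5) ∧ ((¬(data[tot - 2] = -11)) → 3*tot ≥ 5))) ∧ p = 3 implies it.
Countermodel: at the initial state c = -8, data = {[0] = 5, [3] = 5, elsewhere 5}, e = 0, p = 3, tot = 2, the precondition holds but the weakest precondition fails.
Answer: invalid
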